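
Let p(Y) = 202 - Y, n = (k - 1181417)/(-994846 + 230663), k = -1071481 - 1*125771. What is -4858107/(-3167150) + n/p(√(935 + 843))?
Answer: 10457510038692629/6746709477603550 + 2378669*√1778/29823005758 ≈ 1.5534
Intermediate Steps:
k = -1197252 (k = -1071481 - 125771 = -1197252)
n = 2378669/764183 (n = (-1197252 - 1181417)/(-994846 + 230663) = -2378669/(-764183) = -2378669*(-1/764183) = 2378669/764183 ≈ 3.1127)
-4858107/(-3167150) + n/p(√(935 + 843)) = -4858107/(-3167150) + 2378669/(764183*(202 - √(935 + 843))) = -4858107*(-1/3167150) + 2378669/(764183*(202 - √1778)) = 4858107/3167150 + 2378669/(764183*(202 - √1778))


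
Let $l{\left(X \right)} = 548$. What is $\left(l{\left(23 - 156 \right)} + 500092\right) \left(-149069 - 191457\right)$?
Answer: $-170480936640$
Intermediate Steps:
$\left(l{\left(23 - 156 \right)} + 500092\right) \left(-149069 - 191457\right) = \left(548 + 500092\right) \left(-149069 - 191457\right) = 500640 \left(-340526\right) = -170480936640$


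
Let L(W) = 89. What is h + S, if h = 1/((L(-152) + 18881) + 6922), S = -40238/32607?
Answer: -1041809689/844260444 ≈ -1.2340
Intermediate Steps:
S = -40238/32607 (S = -40238*1/32607 = -40238/32607 ≈ -1.2340)
h = 1/25892 (h = 1/((89 + 18881) + 6922) = 1/(18970 + 6922) = 1/25892 ≈ 3.8622e-5)
h + S = 1/25892 - 40238/32607 = -1041809689/844260444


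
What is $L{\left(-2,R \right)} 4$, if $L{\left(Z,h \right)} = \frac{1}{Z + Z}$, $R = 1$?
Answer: $-1$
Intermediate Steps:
$L{\left(Z,h \right)} = \frac{1}{2 Z}$
$L{\left(-2,R \right)} 4 = \frac{1}{2 \left(-2\right)} 4 = \frac{1}{2} \left(- \frac{1}{2}\right) 4 = \left(- \frac{1}{4}\right) 4 = -1$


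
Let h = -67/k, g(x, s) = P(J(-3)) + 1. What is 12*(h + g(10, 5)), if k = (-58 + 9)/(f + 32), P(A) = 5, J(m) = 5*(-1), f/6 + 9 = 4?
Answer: 5136/49 ≈ 104.82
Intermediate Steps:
f = -30 (f = -54 + 6*4 = -54 + 24 = -30)
J(m) = -5
g(x, s) = 6 (g(x, s) = 5 + 1 = 6)
k = -49/2 (k = (-58 + 9)/(-30 + 32) = -49/2 ≈ -24.500)
h = 134/49 (h = -67/(-49/2) = -67*(-2/49) = 134/49 ≈ 2.7347)
12*(h + g(10, 5)) = 12*(134/49 + 6) = 12*(428/49) = 5136/49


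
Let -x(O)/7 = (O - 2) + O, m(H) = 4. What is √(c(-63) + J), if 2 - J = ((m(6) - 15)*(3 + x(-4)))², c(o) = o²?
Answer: I*√640838 ≈ 800.52*I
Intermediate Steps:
x(O) = 14 - 14*O (x(O) = -7*((O - 2) + O) = -7*((-2 + O) + O) = -7*(-2 + 2*O) = 14 - 14*O)
J = -644807 (J = 2 - ((4 - 15)*(3 + (14 - 14*(-4))))² = 2 - (-11*(3 + (14 + 56)))² = 2 - (-11*(3 + 70))² = 2 - (-11*73)² = 2 - 1*(-803)² = 2 - 1*644809 = 2 - 644809 = -644807)
√(c(-63) + J) = √((-63)² - 644807) = √(3969 - 644807) = √(-640838) = I*√640838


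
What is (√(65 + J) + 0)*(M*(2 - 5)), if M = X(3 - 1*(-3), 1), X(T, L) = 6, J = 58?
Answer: -18*√123 ≈ -199.63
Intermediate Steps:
M = 6
(√(65 + J) + 0)*(M*(2 - 5)) = (√(65 + 58) + 0)*(6*(2 - 5)) = (√123 + 0)*(6*(-3)) = √123*(-18) = -18*√123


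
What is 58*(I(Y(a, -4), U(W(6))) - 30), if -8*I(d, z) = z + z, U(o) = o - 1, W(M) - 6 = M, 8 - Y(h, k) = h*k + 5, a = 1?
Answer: -3799/2 ≈ -1899.5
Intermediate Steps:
Y(h, k) = 3 - h*k (Y(h, k) = 8 - (h*k + 5) = 8 - (5 + h*k) = 8 + (-5 - h*k) = 3 - h*k)
W(M) = 6 + M
U(o) = -1 + o
I(d, z) = -z/4 (I(d, z) = -(z + z)/8 = -z/4)
58*(I(Y(a, -4), U(W(6))) - 30) = 58*(-(-1 + (6 + 6))/4 - 30) = 58*(-(-1 + 12)/4 - 30) = 58*(-¼*11 - 30) = 58*(-11/4 - 30) = 58*(-131/4) = -3799/2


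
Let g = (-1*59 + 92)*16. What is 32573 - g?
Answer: 32045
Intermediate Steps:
g = 528 (g = (-59 + 92)*16 = 33*16 = 528)
32573 - g = 32573 - 1*528 = 32573 - 528 = 32045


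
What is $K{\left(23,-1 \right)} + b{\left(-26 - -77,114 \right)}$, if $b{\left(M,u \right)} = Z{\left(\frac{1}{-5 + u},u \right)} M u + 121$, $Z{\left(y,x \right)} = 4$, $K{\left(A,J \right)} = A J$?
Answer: $23354$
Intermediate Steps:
$b{\left(M,u \right)} = 121 + 4 M u$ ($b{\left(M,u \right)} = 4 M u + 121 = 121 + 4 M u$)
$K{\left(23,-1 \right)} + b{\left(-26 - -77,114 \right)} = 23 \left(-1\right) + \left(121 + 4 \left(-26 - -77\right) 114\right) = -23 + \left(121 + 4 \left(-26 + 77\right) 114\right) = -23 + \left(121 + 4 \cdot 51 \cdot 114\right) = -23 + \left(121 + 23256\right) = -23 + 23377 = 23354$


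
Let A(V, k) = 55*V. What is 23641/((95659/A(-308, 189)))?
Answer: -400478540/95659 ≈ -4186.5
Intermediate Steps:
23641/((95659/A(-308, 189))) = 23641/((95659/((55*(-308))))) = 23641/((95659/(-16940))) = 23641/((95659*(-1/16940))) = 23641/(-95659/16940) = 23641*(-16940/95659) = -400478540/95659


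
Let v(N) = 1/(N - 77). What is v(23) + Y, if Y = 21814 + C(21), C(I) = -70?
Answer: 1174175/54 ≈ 21744.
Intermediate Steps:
Y = 21744 (Y = 21814 - 70 = 21744)
v(N) = 1/(-77 + N)
v(23) + Y = 1/(-77 + 23) + 21744 = 1/(-54) + 21744 = -1/54 + 21744 = 1174175/54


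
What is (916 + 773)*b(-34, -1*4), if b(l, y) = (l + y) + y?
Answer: -70938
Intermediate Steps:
b(l, y) = l + 2*y
(916 + 773)*b(-34, -1*4) = (916 + 773)*(-34 + 2*(-1*4)) = 1689*(-34 + 2*(-4)) = 1689*(-34 - 8) = 1689*(-42) = -70938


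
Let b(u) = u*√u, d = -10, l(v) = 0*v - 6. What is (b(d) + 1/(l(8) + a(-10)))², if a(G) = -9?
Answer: -224999/225 + 4*I*√10/3 ≈ -1000.0 + 4.2164*I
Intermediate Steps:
l(v) = -6 (l(v) = 0 - 6 = -6)
b(u) = u^(3/2)
(b(d) + 1/(l(8) + a(-10)))² = ((-10)^(3/2) + 1/(-6 - 9))² = (-10*I*√10 + 1/(-15))² = (-10*I*√10 - 1/15)² = (-1/15 - 10*I*√10)²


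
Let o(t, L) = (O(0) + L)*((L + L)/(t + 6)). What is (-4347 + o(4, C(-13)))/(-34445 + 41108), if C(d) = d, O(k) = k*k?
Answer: -21566/33315 ≈ -0.64734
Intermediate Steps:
O(k) = k²
o(t, L) = 2*L²/(6 + t) (o(t, L) = (0² + L)*((L + L)/(t + 6)) = (0 + L)*((2*L)/(6 + t)) = L*(2*L/(6 + t)) = 2*L²/(6 + t))
(-4347 + o(4, C(-13)))/(-34445 + 41108) = (-4347 + 2*(-13)²/(6 + 4))/(-34445 + 41108) = (-4347 + 2*169/10)/6663 = (-4347 + 2*169*(⅒))*(1/6663) = (-4347 + 169/5)*(1/6663) = -21566/5*1/6663 = -21566/33315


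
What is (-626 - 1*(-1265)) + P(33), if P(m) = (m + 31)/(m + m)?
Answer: 21119/33 ≈ 639.97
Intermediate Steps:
P(m) = (31 + m)/(2*m) (P(m) = (31 + m)/((2*m)) = (31 + m)*(1/(2*m)) = (31 + m)/(2*m))
(-626 - 1*(-1265)) + P(33) = (-626 - 1*(-1265)) + (1/2)*(31 + 33)/33 = (-626 + 1265) + (1/2)*(1/33)*64 = 639 + 32/33 = 21119/33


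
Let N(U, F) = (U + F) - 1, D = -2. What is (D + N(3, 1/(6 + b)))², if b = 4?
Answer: 1/100 ≈ 0.010000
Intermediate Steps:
N(U, F) = -1 + F + U (N(U, F) = (F + U) - 1 = -1 + F + U)
(D + N(3, 1/(6 + b)))² = (-2 + (-1 + 1/(6 + 4) + 3))² = (-2 + (-1 + 1/10 + 3))² = (-2 + (-1 + ⅒ + 3))² = (-2 + 21/10)² = (⅒)² = 1/100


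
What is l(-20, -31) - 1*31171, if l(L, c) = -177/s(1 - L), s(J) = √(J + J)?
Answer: -31171 - 59*√42/14 ≈ -31198.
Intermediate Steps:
s(J) = √2*√J (s(J) = √(2*J) = √2*√J)
l(L, c) = -177*√2/(2*√(1 - L))
l(-20, -31) - 1*31171 = -177*√2/(2*√(1 - 1*(-20))) - 1*31171 = -177*√2/(2*√(1 + 20)) - 31171 = -177*√2/(2*√21) - 31171 = -177*√2*√21/21/2 - 31171 = -59*√42/14 - 31171 = -31171 - 59*√42/14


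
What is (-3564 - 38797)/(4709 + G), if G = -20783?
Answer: 42361/16074 ≈ 2.6354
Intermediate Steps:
(-3564 - 38797)/(4709 + G) = (-3564 - 38797)/(4709 - 20783) = -42361/(-16074) = -42361*(-1/16074) = 42361/16074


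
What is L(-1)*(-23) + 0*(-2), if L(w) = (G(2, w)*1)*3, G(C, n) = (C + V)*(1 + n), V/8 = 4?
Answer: 0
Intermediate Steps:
V = 32 (V = 8*4 = 32)
G(C, n) = (1 + n)*(32 + C) (G(C, n) = (C + 32)*(1 + n) = (32 + C)*(1 + n) = (1 + n)*(32 + C))
L(w) = 102 + 102*w (L(w) = ((32 + 2 + 32*w + 2*w)*1)*3 = ((34 + 34*w)*1)*3 = (34 + 34*w)*3 = 102 + 102*w)
L(-1)*(-23) + 0*(-2) = (102 + 102*(-1))*(-23) + 0*(-2) = (102 - 102)*(-23) + 0 = 0*(-23) + 0 = 0 + 0 = 0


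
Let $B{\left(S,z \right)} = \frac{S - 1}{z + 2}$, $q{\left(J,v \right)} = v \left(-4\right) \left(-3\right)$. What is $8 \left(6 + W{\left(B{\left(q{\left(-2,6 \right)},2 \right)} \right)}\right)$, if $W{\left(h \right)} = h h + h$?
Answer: $\frac{5421}{2} \approx 2710.5$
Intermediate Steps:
$q{\left(J,v \right)} = 12 v$ ($q{\left(J,v \right)} = - 4 v \left(-3\right) = 12 v$)
$B{\left(S,z \right)} = \frac{-1 + S}{2 + z}$
$W{\left(h \right)} = h + h^{2}$ ($W{\left(h \right)} = h^{2} + h = h + h^{2}$)
$8 \left(6 + W{\left(B{\left(q{\left(-2,6 \right)},2 \right)} \right)}\right) = 8 \left(6 + \frac{-1 + 12 \cdot 6}{2 + 2} \left(1 + \frac{-1 + 12 \cdot 6}{2 + 2}\right)\right) = 8 \left(6 + \frac{-1 + 72}{4} \left(1 + \frac{-1 + 72}{4}\right)\right) = 8 \left(6 + \frac{1}{4} \cdot 71 \left(1 + \frac{1}{4} \cdot 71\right)\right) = 8 \left(6 + \frac{71 \left(1 + \frac{71}{4}\right)}{4}\right) = 8 \left(6 + \frac{71}{4} \cdot \frac{75}{4}\right) = 8 \left(6 + \frac{5325}{16}\right) = 8 \cdot \frac{5421}{16} = \frac{5421}{2}$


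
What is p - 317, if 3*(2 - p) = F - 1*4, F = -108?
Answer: -833/3 ≈ -277.67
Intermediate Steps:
p = 118/3 (p = 2 - (-108 - 1*4)/3 = 2 - (-108 - 4)/3 = 2 - ⅓*(-112) = 2 + 112/3 = 118/3 ≈ 39.333)
p - 317 = 118/3 - 317 = -833/3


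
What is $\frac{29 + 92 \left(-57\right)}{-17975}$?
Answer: $\frac{1043}{3595} \approx 0.29013$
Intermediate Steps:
$\frac{29 + 92 \left(-57\right)}{-17975} = \left(29 - 5244\right) \left(- \frac{1}{17975}\right) = \left(-5215\right) \left(- \frac{1}{17975}\right) = \frac{1043}{3595}$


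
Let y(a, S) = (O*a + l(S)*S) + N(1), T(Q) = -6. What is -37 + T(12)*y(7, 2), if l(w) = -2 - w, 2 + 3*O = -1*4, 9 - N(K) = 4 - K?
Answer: 59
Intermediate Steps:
N(K) = 5 + K (N(K) = 9 - (4 - K) = 9 + (-4 + K) = 5 + K)
O = -2 (O = -⅔ + (-1*4)/3 = -⅔ + (⅓)*(-4) = -⅔ - 4/3 = -2)
y(a, S) = 6 - 2*a + S*(-2 - S) (y(a, S) = (-2*a + (-2 - S)*S) + (5 + 1) = (-2*a + S*(-2 - S)) + 6 = 6 - 2*a + S*(-2 - S))
-37 + T(12)*y(7, 2) = -37 - 6*(6 - 2*7 - 1*2*(2 + 2)) = -37 - 6*(6 - 14 - 1*2*4) = -37 - 6*(6 - 14 - 8) = -37 - 6*(-16) = -37 + 96 = 59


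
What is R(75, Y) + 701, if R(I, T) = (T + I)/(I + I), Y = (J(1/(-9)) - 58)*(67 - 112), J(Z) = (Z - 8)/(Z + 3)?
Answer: 187133/260 ≈ 719.74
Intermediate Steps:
J(Z) = (-8 + Z)/(3 + Z)
Y = 71145/26 (Y = ((-8 + 1/(-9))/(3 + 1/(-9)) - 58)*(67 - 112) = ((-8 - 1/9)/(3 - 1/9) - 58)*(-45) = (-73/9/(26/9) - 58)*(-45) = ((9/26)*(-73/9) - 58)*(-45) = (-73/26 - 58)*(-45) = -1581/26*(-45) = 71145/26 ≈ 2736.3)
R(I, T) = (I + T)/(2*I) (R(I, T) = (I + T)/((2*I)) = (I + T)*(1/(2*I)) = (I + T)/(2*I))
R(75, Y) + 701 = (1/2)*(75 + 71145/26)/75 + 701 = (1/2)*(1/75)*(73095/26) + 701 = 4873/260 + 701 = 187133/260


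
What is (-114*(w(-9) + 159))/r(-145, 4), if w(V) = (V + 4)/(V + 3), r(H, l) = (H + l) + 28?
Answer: 18221/113 ≈ 161.25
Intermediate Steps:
r(H, l) = 28 + H + l
w(V) = (4 + V)/(3 + V)
(-114*(w(-9) + 159))/r(-145, 4) = (-114*((4 - 9)/(3 - 9) + 159))/(28 - 145 + 4) = -114*(-5/(-6) + 159)/(-113) = -114*(-⅙*(-5) + 159)*(-1/113) = -114*(⅚ + 159)*(-1/113) = -114*959/6*(-1/113) = -18221*(-1/113) = 18221/113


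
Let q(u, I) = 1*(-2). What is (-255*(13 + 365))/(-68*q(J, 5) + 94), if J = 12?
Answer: -9639/23 ≈ -419.09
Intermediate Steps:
q(u, I) = -2
(-255*(13 + 365))/(-68*q(J, 5) + 94) = (-255*(13 + 365))/(-68*(-2) + 94) = (-255*378)/(136 + 94) = -96390/230 = -96390*1/230 = -9639/23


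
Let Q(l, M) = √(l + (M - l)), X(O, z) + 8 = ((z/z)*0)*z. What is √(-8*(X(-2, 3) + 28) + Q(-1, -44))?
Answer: √(-160 + 2*I*√11) ≈ 0.26215 + 12.652*I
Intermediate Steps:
X(O, z) = -8 (X(O, z) = -8 + ((z/z)*0)*z = -8 + (1*0)*z = -8 + 0*z = -8 + 0 = -8)
Q(l, M) = √M
√(-8*(X(-2, 3) + 28) + Q(-1, -44)) = √(-8*(-8 + 28) + √(-44)) = √(-8*20 + 2*I*√11) = √(-160 + 2*I*√11)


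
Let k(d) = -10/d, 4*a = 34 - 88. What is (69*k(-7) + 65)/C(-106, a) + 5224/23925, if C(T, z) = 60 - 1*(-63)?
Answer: 10630663/6866475 ≈ 1.5482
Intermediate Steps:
a = -27/2 (a = (34 - 88)/4 = (¼)*(-54) = -27/2 ≈ -13.500)
C(T, z) = 123 (C(T, z) = 60 + 63 = 123)
(69*k(-7) + 65)/C(-106, a) + 5224/23925 = (69*(-10/(-7)) + 65)/123 + 5224/23925 = (69*(-10*(-⅐)) + 65)*(1/123) + 5224*(1/23925) = (69*(10/7) + 65)*(1/123) + 5224/23925 = (690/7 + 65)*(1/123) + 5224/23925 = (1145/7)*(1/123) + 5224/23925 = 1145/861 + 5224/23925 = 10630663/6866475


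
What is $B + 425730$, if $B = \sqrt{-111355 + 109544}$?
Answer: $425730 + i \sqrt{1811} \approx 4.2573 \cdot 10^{5} + 42.556 i$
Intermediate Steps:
$B = i \sqrt{1811}$ ($B = \sqrt{-1811} = i \sqrt{1811} \approx 42.556 i$)
$B + 425730 = i \sqrt{1811} + 425730 = 425730 + i \sqrt{1811}$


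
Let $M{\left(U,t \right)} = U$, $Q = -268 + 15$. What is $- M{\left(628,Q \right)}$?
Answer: $-628$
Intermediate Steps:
$Q = -253$
$- M{\left(628,Q \right)} = \left(-1\right) 628 = -628$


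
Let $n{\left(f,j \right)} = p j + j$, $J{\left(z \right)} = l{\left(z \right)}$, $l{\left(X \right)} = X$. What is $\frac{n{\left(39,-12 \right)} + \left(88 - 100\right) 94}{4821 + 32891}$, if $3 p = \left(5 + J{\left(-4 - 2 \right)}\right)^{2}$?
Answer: $- \frac{143}{4714} \approx -0.030335$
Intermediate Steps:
$J{\left(z \right)} = z$
$p = \frac{1}{3}$ ($p = \frac{\left(5 - 6\right)^{2}}{3} = \frac{\left(-1\right)^{2}}{3} = \frac{1}{3} \cdot 1 = \frac{1}{3} \approx 0.33333$)
$n{\left(f,j \right)} = \frac{4 j}{3}$ ($n{\left(f,j \right)} = \frac{j}{3} + j = \frac{4 j}{3}$)
$\frac{n{\left(39,-12 \right)} + \left(88 - 100\right) 94}{4821 + 32891} = \frac{\frac{4}{3} \left(-12\right) + \left(88 - 100\right) 94}{4821 + 32891} = \frac{-16 - 1128}{37712} = \left(-16 - 1128\right) \frac{1}{37712} = \left(-1144\right) \frac{1}{37712} = - \frac{143}{4714}$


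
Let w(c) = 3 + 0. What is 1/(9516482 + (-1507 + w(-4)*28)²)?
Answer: 1/11541411 ≈ 8.6644e-8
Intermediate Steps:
w(c) = 3
1/(9516482 + (-1507 + w(-4)*28)²) = 1/(9516482 + (-1507 + 3*28)²) = 1/(9516482 + (-1507 + 84)²) = 1/(9516482 + (-1423)²) = 1/(9516482 + 2024929) = 1/11541411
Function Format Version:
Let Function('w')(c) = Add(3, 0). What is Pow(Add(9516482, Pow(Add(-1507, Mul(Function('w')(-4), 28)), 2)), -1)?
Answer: Rational(1, 11541411) ≈ 8.6644e-8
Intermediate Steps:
Function('w')(c) = 3
Pow(Add(9516482, Pow(Add(-1507, Mul(Function('w')(-4), 28)), 2)), -1) = Pow(Add(9516482, Pow(Add(-1507, Mul(3, 28)), 2)), -1) = Pow(Add(9516482, Pow(Add(-1507, 84), 2)), -1) = Pow(Add(9516482, Pow(-1423, 2)), -1) = Pow(Add(9516482, 2024929), -1) = Pow(11541411, -1) = Rational(1, 11541411)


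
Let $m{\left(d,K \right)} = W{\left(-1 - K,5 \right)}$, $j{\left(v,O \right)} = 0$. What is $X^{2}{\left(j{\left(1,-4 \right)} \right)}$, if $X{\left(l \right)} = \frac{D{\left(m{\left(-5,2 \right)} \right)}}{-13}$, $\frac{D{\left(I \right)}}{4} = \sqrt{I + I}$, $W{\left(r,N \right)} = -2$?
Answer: $- \frac{64}{169} \approx -0.3787$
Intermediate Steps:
$m{\left(d,K \right)} = -2$
$D{\left(I \right)} = 4 \sqrt{2} \sqrt{I}$ ($D{\left(I \right)} = 4 \sqrt{I + I} = 4 \sqrt{2 I} = 4 \sqrt{2} \sqrt{I}$)
$X{\left(l \right)} = - \frac{8 i}{13}$ ($X{\left(l \right)} = \frac{4 \sqrt{2} \sqrt{-2}}{-13} = 4 \sqrt{2} i \sqrt{2} \left(- \frac{1}{13}\right) = 8 i \left(- \frac{1}{13}\right) = - \frac{8 i}{13}$)
$X^{2}{\left(j{\left(1,-4 \right)} \right)} = \left(- \frac{8 i}{13}\right)^{2} = - \frac{64}{169}$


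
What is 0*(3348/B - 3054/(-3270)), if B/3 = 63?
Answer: 0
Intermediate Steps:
B = 189 (B = 3*63 = 189)
0*(3348/B - 3054/(-3270)) = 0*(3348/189 - 3054/(-3270)) = 0*(3348*(1/189) - 3054*(-1/3270)) = 0*(124/7 + 509/545) = 0*(71143/3815) = 0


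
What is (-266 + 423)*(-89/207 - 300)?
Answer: -9763673/207 ≈ -47168.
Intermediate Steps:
(-266 + 423)*(-89/207 - 300) = 157*(-89*1/207 - 300) = 157*(-89/207 - 300) = 157*(-62189/207) = -9763673/207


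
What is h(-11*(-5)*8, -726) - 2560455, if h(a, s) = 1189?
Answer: -2559266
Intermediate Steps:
h(-11*(-5)*8, -726) - 2560455 = 1189 - 2560455 = -2559266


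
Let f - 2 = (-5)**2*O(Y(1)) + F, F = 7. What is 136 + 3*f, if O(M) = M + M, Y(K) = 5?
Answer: 913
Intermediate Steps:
O(M) = 2*M
f = 259 (f = 2 + ((-5)**2*(2*5) + 7) = 2 + (25*10 + 7) = 2 + (250 + 7) = 2 + 257 = 259)
136 + 3*f = 136 + 3*259 = 136 + 777 = 913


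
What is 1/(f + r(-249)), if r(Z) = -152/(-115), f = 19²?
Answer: 115/41667 ≈ 0.0027600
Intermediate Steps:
f = 361
r(Z) = 152/115 (r(Z) = -152*(-1/115) = 152/115)
1/(f + r(-249)) = 1/(361 + 152/115) = 1/(41667/115) = 115/41667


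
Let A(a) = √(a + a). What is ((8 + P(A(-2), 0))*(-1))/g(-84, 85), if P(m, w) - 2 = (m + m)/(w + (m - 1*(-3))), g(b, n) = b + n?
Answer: -138/13 - 12*I/13 ≈ -10.615 - 0.92308*I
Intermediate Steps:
A(a) = √2*√a (A(a) = √(2*a) = √2*√a)
P(m, w) = 2 + 2*m/(3 + m + w) (P(m, w) = 2 + (m + m)/(w + (m - 1*(-3))) = 2 + (2*m)/(w + (m + 3)) = 2 + (2*m)/(w + (3 + m)) = 2 + (2*m)/(3 + m + w) = 2 + 2*m/(3 + m + w))
((8 + P(A(-2), 0))*(-1))/g(-84, 85) = ((8 + 2*(3 + 0 + 2*(√2*√(-2)))/(3 + √2*√(-2) + 0))*(-1))/(-84 + 85) = ((8 + 2*(3 + 0 + 2*(√2*(I*√2)))/(3 + √2*(I*√2) + 0))*(-1))/1 = ((8 + 2*(3 + 0 + 2*(2*I))/(3 + 2*I + 0))*(-1))*1 = ((8 + 2*(3 + 0 + 4*I)/(3 + 2*I))*(-1))*1 = ((8 + 2*((3 - 2*I)/13)*(3 + 4*I))*(-1))*1 = ((8 + 2*(3 - 2*I)*(3 + 4*I)/13)*(-1))*1 = (-8 - 2*(3 - 2*I)*(3 + 4*I)/13)*1 = -8 - 2*(3 - 2*I)*(3 + 4*I)/13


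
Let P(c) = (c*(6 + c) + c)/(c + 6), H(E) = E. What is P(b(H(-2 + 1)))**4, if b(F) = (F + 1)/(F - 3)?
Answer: 0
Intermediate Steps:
b(F) = (1 + F)/(-3 + F)
P(c) = (c + c*(6 + c))/(6 + c)
P(b(H(-2 + 1)))**4 = (((1 + (-2 + 1))/(-3 + (-2 + 1)))*(7 + (1 + (-2 + 1))/(-3 + (-2 + 1)))/(6 + (1 + (-2 + 1))/(-3 + (-2 + 1))))**4 = (((1 - 1)/(-3 - 1))*(7 + (1 - 1)/(-3 - 1))/(6 + (1 - 1)/(-3 - 1)))**4 = ((0/(-4))*(7 + 0/(-4))/(6 + 0/(-4)))**4 = ((-1/4*0)*(7 - 1/4*0)/(6 - 1/4*0))**4 = (0*(7 + 0)/(6 + 0))**4 = (0*7/6)**4 = (0*(1/6)*7)**4 = 0**4 = 0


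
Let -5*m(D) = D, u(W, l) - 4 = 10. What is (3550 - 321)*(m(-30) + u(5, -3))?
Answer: 64580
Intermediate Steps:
u(W, l) = 14 (u(W, l) = 4 + 10 = 14)
m(D) = -D/5
(3550 - 321)*(m(-30) + u(5, -3)) = (3550 - 321)*(-⅕*(-30) + 14) = 3229*(6 + 14) = 3229*20 = 64580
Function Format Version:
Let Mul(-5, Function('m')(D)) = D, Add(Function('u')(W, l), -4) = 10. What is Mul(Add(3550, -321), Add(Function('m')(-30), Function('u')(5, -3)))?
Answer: 64580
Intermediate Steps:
Function('u')(W, l) = 14 (Function('u')(W, l) = Add(4, 10) = 14)
Function('m')(D) = Mul(Rational(-1, 5), D)
Mul(Add(3550, -321), Add(Function('m')(-30), Function('u')(5, -3))) = Mul(Add(3550, -321), Add(Mul(Rational(-1, 5), -30), 14)) = Mul(3229, Add(6, 14)) = Mul(3229, 20) = 64580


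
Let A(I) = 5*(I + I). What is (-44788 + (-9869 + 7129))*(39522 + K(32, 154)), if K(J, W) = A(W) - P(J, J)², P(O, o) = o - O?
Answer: -1951594736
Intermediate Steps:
A(I) = 10*I (A(I) = 5*(2*I) = 10*I)
K(J, W) = 10*W (K(J, W) = 10*W - (J - J)² = 10*W - 1*0² = 10*W - 1*0 = 10*W + 0 = 10*W)
(-44788 + (-9869 + 7129))*(39522 + K(32, 154)) = (-44788 + (-9869 + 7129))*(39522 + 10*154) = (-44788 - 2740)*(39522 + 1540) = -47528*41062 = -1951594736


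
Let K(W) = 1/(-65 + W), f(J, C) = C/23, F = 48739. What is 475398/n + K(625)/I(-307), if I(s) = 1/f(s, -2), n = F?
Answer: 3061514381/313879160 ≈ 9.7538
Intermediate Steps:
f(J, C) = C/23 (f(J, C) = C*(1/23) = C/23)
n = 48739
I(s) = -23/2 (I(s) = 1/((1/23)*(-2)) = 1/(-2/23) = -23/2)
475398/n + K(625)/I(-307) = 475398/48739 + 1/((-65 + 625)*(-23/2)) = 475398*(1/48739) - 2/23/560 = 475398/48739 + (1/560)*(-2/23) = 475398/48739 - 1/6440 = 3061514381/313879160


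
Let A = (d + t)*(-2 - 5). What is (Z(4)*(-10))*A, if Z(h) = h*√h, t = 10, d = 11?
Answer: 11760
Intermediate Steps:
Z(h) = h^(3/2)
A = -147 (A = (11 + 10)*(-2 - 5) = 21*(-7) = -147)
(Z(4)*(-10))*A = (4^(3/2)*(-10))*(-147) = (8*(-10))*(-147) = -80*(-147) = 11760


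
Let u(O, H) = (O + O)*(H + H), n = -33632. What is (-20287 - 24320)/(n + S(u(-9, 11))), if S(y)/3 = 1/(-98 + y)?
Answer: 22035858/16614211 ≈ 1.3263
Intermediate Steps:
u(O, H) = 4*H*O (u(O, H) = (2*O)*(2*H) = 4*H*O)
S(y) = 3/(-98 + y)
(-20287 - 24320)/(n + S(u(-9, 11))) = (-20287 - 24320)/(-33632 + 3/(-98 + 4*11*(-9))) = -44607/(-33632 + 3/(-98 - 396)) = -44607/(-33632 + 3/(-494)) = -44607/(-33632 + 3*(-1/494)) = -44607/(-33632 - 3/494) = -44607/(-16614211/494) = -44607*(-494/16614211) = 22035858/16614211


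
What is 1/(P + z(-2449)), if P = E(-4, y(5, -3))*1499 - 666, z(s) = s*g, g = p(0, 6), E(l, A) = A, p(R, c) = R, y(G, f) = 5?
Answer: 1/6829 ≈ 0.00014643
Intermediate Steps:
g = 0
z(s) = 0 (z(s) = s*0 = 0)
P = 6829 (P = 5*1499 - 666 = 7495 - 666 = 6829)
1/(P + z(-2449)) = 1/(6829 + 0) = 1/6829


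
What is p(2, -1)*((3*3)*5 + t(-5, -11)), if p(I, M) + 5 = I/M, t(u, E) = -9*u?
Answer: -630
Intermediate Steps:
p(I, M) = -5 + I/M
p(2, -1)*((3*3)*5 + t(-5, -11)) = (-5 + 2/(-1))*((3*3)*5 - 9*(-5)) = (-5 + 2*(-1))*(9*5 + 45) = (-5 - 2)*(45 + 45) = -7*90 = -630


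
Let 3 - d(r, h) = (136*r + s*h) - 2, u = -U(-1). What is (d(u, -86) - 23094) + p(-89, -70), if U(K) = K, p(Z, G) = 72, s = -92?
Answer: -31065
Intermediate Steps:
u = 1 (u = -1*(-1) = 1)
d(r, h) = 5 - 136*r + 92*h (d(r, h) = 3 - ((136*r - 92*h) - 2) = 3 - ((-92*h + 136*r) - 2) = 3 - (-2 - 92*h + 136*r) = 3 + (2 - 136*r + 92*h) = 5 - 136*r + 92*h)
(d(u, -86) - 23094) + p(-89, -70) = ((5 - 136*1 + 92*(-86)) - 23094) + 72 = ((5 - 136 - 7912) - 23094) + 72 = (-8043 - 23094) + 72 = -31137 + 72 = -31065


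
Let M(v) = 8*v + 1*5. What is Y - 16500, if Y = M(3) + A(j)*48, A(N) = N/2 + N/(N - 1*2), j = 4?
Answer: -16279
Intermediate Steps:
M(v) = 5 + 8*v (M(v) = 8*v + 5 = 5 + 8*v)
A(N) = N/2 + N/(-2 + N) (A(N) = N*(½) + N/(N - 2) = N/2 + N/(-2 + N))
Y = 221 (Y = (5 + 8*3) + ((½)*4²/(-2 + 4))*48 = (5 + 24) + ((½)*16/2)*48 = 29 + ((½)*16*(½))*48 = 29 + 4*48 = 29 + 192 = 221)
Y - 16500 = 221 - 16500 = -16279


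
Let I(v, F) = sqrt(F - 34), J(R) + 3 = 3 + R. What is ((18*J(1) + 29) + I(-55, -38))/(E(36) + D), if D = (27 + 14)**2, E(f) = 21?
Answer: 47/1702 + 3*I*sqrt(2)/851 ≈ 0.027615 + 0.0049855*I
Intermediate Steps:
J(R) = R (J(R) = -3 + (3 + R) = R)
D = 1681 (D = 41**2 = 1681)
I(v, F) = sqrt(-34 + F)
((18*J(1) + 29) + I(-55, -38))/(E(36) + D) = ((18*1 + 29) + sqrt(-34 - 38))/(21 + 1681) = ((18 + 29) + sqrt(-72))/1702 = (47 + 6*I*sqrt(2))*(1/1702) = 47/1702 + 3*I*sqrt(2)/851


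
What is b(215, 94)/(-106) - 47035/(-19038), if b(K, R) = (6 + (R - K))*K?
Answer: 118925065/504507 ≈ 235.73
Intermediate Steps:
b(K, R) = K*(6 + R - K) (b(K, R) = (6 + R - K)*K = K*(6 + R - K))
b(215, 94)/(-106) - 47035/(-19038) = (215*(6 + 94 - 1*215))/(-106) - 47035/(-19038) = (215*(6 + 94 - 215))*(-1/106) - 47035*(-1/19038) = (215*(-115))*(-1/106) + 47035/19038 = -24725*(-1/106) + 47035/19038 = 24725/106 + 47035/19038 = 118925065/504507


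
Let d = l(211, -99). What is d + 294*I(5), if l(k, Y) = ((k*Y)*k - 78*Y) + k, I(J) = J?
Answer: -4398176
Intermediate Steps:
l(k, Y) = k - 78*Y + Y*k² (l(k, Y) = ((Y*k)*k - 78*Y) + k = (Y*k² - 78*Y) + k = (-78*Y + Y*k²) + k = k - 78*Y + Y*k²)
d = -4399646 (d = 211 - 78*(-99) - 99*211² = 211 + 7722 - 99*44521 = 211 + 7722 - 4407579 = -4399646)
d + 294*I(5) = -4399646 + 294*5 = -4399646 + 1470 = -4398176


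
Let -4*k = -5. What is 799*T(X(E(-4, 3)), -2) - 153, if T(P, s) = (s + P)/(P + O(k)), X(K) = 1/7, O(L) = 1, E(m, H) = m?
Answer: -11611/8 ≈ -1451.4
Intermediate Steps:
k = 5/4 (k = -¼*(-5) = 5/4 ≈ 1.2500)
X(K) = ⅐
T(P, s) = (P + s)/(1 + P) (T(P, s) = (s + P)/(P + 1) = (P + s)/(1 + P))
799*T(X(E(-4, 3)), -2) - 153 = 799*((⅐ - 2)/(1 + ⅐)) - 153 = 799*(-13/7/(8/7)) - 153 = 799*((7/8)*(-13/7)) - 153 = 799*(-13/8) - 153 = -10387/8 - 153 = -11611/8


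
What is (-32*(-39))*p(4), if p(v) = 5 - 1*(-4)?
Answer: 11232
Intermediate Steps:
p(v) = 9 (p(v) = 5 + 4 = 9)
(-32*(-39))*p(4) = -32*(-39)*9 = 1248*9 = 11232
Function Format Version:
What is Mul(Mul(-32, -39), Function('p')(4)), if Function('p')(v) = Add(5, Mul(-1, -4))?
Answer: 11232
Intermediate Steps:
Function('p')(v) = 9 (Function('p')(v) = Add(5, 4) = 9)
Mul(Mul(-32, -39), Function('p')(4)) = Mul(Mul(-32, -39), 9) = Mul(1248, 9) = 11232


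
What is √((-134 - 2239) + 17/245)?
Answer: 2*I*√726710/35 ≈ 48.713*I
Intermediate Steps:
√((-134 - 2239) + 17/245) = √(-2373 + (1/245)*17) = √(-2373 + 17/245) = √(-581368/245) = 2*I*√726710/35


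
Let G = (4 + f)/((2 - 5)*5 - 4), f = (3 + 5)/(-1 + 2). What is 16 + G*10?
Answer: 184/19 ≈ 9.6842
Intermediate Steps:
f = 8 (f = 8/1 = 8*1 = 8)
G = -12/19 (G = (4 + 8)/((2 - 5)*5 - 4) = 12/(-3*5 - 4) = 12/(-15 - 4) = 12/(-19) = 12*(-1/19) = -12/19 ≈ -0.63158)
16 + G*10 = 16 - 12/19*10 = 16 - 120/19 = 184/19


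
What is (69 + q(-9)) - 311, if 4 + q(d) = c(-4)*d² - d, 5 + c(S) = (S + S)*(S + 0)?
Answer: 1950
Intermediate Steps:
c(S) = -5 + 2*S² (c(S) = -5 + (S + S)*(S + 0) = -5 + (2*S)*S = -5 + 2*S²)
q(d) = -4 - d + 27*d² (q(d) = -4 + ((-5 + 2*(-4)²)*d² - d) = -4 + ((-5 + 2*16)*d² - d) = -4 + ((-5 + 32)*d² - d) = -4 + (27*d² - d) = -4 + (-d + 27*d²) = -4 - d + 27*d²)
(69 + q(-9)) - 311 = (69 + (-4 - 1*(-9) + 27*(-9)²)) - 311 = (69 + (-4 + 9 + 27*81)) - 311 = (69 + (-4 + 9 + 2187)) - 311 = (69 + 2192) - 311 = 2261 - 311 = 1950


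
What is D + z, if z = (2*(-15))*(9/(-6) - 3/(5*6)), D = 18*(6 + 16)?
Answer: 444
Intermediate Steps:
D = 396 (D = 18*22 = 396)
z = 48 (z = -30*(9*(-⅙) - 3/30) = -30*(-3/2 - 3*1/30) = -30*(-3/2 - ⅒) = -30*(-8/5) = 48)
D + z = 396 + 48 = 444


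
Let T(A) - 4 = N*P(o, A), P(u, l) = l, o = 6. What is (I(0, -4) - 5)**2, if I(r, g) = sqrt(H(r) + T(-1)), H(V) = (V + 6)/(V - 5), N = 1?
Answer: 134/5 - 6*sqrt(5) ≈ 13.384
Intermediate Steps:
H(V) = (6 + V)/(-5 + V)
T(A) = 4 + A (T(A) = 4 + 1*A = 4 + A)
I(r, g) = sqrt(3 + (6 + r)/(-5 + r)) (I(r, g) = sqrt((6 + r)/(-5 + r) + (4 - 1)) = sqrt((6 + r)/(-5 + r) + 3) = sqrt(3 + (6 + r)/(-5 + r)))
(I(0, -4) - 5)**2 = (sqrt((-9 + 4*0)/(-5 + 0)) - 5)**2 = (sqrt((-9 + 0)/(-5)) - 5)**2 = (sqrt(-1/5*(-9)) - 5)**2 = (sqrt(9/5) - 5)**2 = (3*sqrt(5)/5 - 5)**2 = (-5 + 3*sqrt(5)/5)**2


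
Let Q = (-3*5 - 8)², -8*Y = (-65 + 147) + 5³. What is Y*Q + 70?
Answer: -108943/8 ≈ -13618.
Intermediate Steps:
Y = -207/8 (Y = -((-65 + 147) + 5³)/8 = -(82 + 125)/8 = -⅛*207 = -207/8 ≈ -25.875)
Q = 529 (Q = (-15 - 8)² = (-23)² = 529)
Y*Q + 70 = -207/8*529 + 70 = -109503/8 + 70 = -108943/8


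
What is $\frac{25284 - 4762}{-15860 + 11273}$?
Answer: $- \frac{20522}{4587} \approx -4.4739$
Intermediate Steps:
$\frac{25284 - 4762}{-15860 + 11273} = \frac{20522}{-4587} = 20522 \left(- \frac{1}{4587}\right) = - \frac{20522}{4587}$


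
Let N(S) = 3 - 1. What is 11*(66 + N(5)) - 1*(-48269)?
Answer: 49017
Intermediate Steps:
N(S) = 2
11*(66 + N(5)) - 1*(-48269) = 11*(66 + 2) - 1*(-48269) = 11*68 + 48269 = 748 + 48269 = 49017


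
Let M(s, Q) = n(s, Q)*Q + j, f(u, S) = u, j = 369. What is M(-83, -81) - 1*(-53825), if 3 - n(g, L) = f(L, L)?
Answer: 47390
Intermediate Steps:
n(g, L) = 3 - L
M(s, Q) = 369 + Q*(3 - Q) (M(s, Q) = (3 - Q)*Q + 369 = Q*(3 - Q) + 369 = 369 + Q*(3 - Q))
M(-83, -81) - 1*(-53825) = (369 - 1*(-81)*(-3 - 81)) - 1*(-53825) = (369 - 1*(-81)*(-84)) + 53825 = (369 - 6804) + 53825 = -6435 + 53825 = 47390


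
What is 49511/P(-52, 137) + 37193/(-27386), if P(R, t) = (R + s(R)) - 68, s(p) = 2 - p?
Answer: -30871886/41079 ≈ -751.52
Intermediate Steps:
P(R, t) = -66 (P(R, t) = (R + (2 - R)) - 68 = 2 - 68 = -66)
49511/P(-52, 137) + 37193/(-27386) = 49511/(-66) + 37193/(-27386) = 49511*(-1/66) + 37193*(-1/27386) = -4501/6 - 37193/27386 = -30871886/41079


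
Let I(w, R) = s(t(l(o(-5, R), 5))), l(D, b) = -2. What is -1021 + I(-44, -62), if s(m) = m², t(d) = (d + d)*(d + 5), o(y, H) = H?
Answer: -877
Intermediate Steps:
t(d) = 2*d*(5 + d) (t(d) = (2*d)*(5 + d) = 2*d*(5 + d))
I(w, R) = 144 (I(w, R) = (2*(-2)*(5 - 2))² = (2*(-2)*3)² = (-12)² = 144)
-1021 + I(-44, -62) = -1021 + 144 = -877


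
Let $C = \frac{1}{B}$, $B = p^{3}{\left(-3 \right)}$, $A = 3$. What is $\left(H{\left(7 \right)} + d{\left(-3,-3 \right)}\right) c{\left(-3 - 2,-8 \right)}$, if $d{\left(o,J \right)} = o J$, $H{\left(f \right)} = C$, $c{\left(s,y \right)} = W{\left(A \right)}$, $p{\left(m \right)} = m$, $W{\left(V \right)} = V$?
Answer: $\frac{242}{9} \approx 26.889$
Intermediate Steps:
$B = -27$ ($B = \left(-3\right)^{3} = -27$)
$c{\left(s,y \right)} = 3$
$C = - \frac{1}{27}$ ($C = \frac{1}{-27} = - \frac{1}{27} \approx -0.037037$)
$H{\left(f \right)} = - \frac{1}{27}$
$d{\left(o,J \right)} = J o$
$\left(H{\left(7 \right)} + d{\left(-3,-3 \right)}\right) c{\left(-3 - 2,-8 \right)} = \left(- \frac{1}{27} - -9\right) 3 = \left(- \frac{1}{27} + 9\right) 3 = \frac{242}{27} \cdot 3 = \frac{242}{9}$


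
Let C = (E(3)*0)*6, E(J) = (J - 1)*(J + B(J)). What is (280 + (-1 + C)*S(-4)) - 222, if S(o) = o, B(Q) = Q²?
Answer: 62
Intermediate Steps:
E(J) = (-1 + J)*(J + J²) (E(J) = (J - 1)*(J + J²) = (-1 + J)*(J + J²))
C = 0 (C = ((3³ - 1*3)*0)*6 = ((27 - 3)*0)*6 = (24*0)*6 = 0*6 = 0)
(280 + (-1 + C)*S(-4)) - 222 = (280 + (-1 + 0)*(-4)) - 222 = (280 - 1*(-4)) - 222 = (280 + 4) - 222 = 284 - 222 = 62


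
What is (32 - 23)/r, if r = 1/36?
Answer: 324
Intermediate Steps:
r = 1/36 ≈ 0.027778
(32 - 23)/r = (32 - 23)/(1/36) = 9*36 = 324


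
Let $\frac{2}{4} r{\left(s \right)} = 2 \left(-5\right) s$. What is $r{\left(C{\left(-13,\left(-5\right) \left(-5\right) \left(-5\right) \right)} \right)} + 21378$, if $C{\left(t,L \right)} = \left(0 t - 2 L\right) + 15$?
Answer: $16078$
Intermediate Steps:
$C{\left(t,L \right)} = 15 - 2 L$ ($C{\left(t,L \right)} = \left(0 - 2 L\right) + 15 = - 2 L + 15 = 15 - 2 L$)
$r{\left(s \right)} = - 20 s$ ($r{\left(s \right)} = 2 \cdot 2 \left(-5\right) s = 2 \left(- 10 s\right) = - 20 s$)
$r{\left(C{\left(-13,\left(-5\right) \left(-5\right) \left(-5\right) \right)} \right)} + 21378 = - 20 \left(15 - 2 \left(-5\right) \left(-5\right) \left(-5\right)\right) + 21378 = - 20 \left(15 - 2 \cdot 25 \left(-5\right)\right) + 21378 = - 20 \left(15 - -250\right) + 21378 = - 20 \left(15 + 250\right) + 21378 = \left(-20\right) 265 + 21378 = -5300 + 21378 = 16078$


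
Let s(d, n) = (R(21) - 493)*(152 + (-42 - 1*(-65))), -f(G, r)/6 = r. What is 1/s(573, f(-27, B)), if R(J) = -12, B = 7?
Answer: -1/88375 ≈ -1.1315e-5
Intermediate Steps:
f(G, r) = -6*r
s(d, n) = -88375 (s(d, n) = (-12 - 493)*(152 + (-42 - 1*(-65))) = -505*(152 + (-42 + 65)) = -505*(152 + 23) = -505*175 = -88375)
1/s(573, f(-27, B)) = 1/(-88375) = -1/88375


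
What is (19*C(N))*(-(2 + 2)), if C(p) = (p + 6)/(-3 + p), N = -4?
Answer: 152/7 ≈ 21.714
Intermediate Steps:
C(p) = (6 + p)/(-3 + p)
(19*C(N))*(-(2 + 2)) = (19*((6 - 4)/(-3 - 4)))*(-(2 + 2)) = (19*(2/(-7)))*(-1*4) = (19*(-⅐*2))*(-4) = (19*(-2/7))*(-4) = -38/7*(-4) = 152/7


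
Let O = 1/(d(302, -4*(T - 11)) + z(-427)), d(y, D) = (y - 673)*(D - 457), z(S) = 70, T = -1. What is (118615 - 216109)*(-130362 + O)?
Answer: 643139477602786/50603 ≈ 1.2710e+10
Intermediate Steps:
d(y, D) = (-673 + y)*(-457 + D)
O = 1/151809 (O = 1/((307561 - (-2692)*(-1 - 11) - 457*302 - 4*(-1 - 11)*302) + 70) = 1/((307561 - (-2692)*(-12) - 138014 - 4*(-12)*302) + 70) = 1/((307561 - 673*48 - 138014 + 48*302) + 70) = 1/((307561 - 32304 - 138014 + 14496) + 70) = 1/(151739 + 70) = 1/151809 ≈ 6.5872e-6)
(118615 - 216109)*(-130362 + O) = (118615 - 216109)*(-130362 + 1/151809) = -97494*(-19790124857/151809) = 643139477602786/50603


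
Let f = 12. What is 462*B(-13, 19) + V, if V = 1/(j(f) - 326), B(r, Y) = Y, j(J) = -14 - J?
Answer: 3089855/352 ≈ 8778.0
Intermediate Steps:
V = -1/352 (V = 1/((-14 - 1*12) - 326) = 1/((-14 - 12) - 326) = 1/(-26 - 326) = 1/(-352) = -1/352 ≈ -0.0028409)
462*B(-13, 19) + V = 462*19 - 1/352 = 8778 - 1/352 = 3089855/352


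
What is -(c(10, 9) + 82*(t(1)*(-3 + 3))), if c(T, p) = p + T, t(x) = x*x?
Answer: -19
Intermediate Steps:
t(x) = x**2
c(T, p) = T + p
-(c(10, 9) + 82*(t(1)*(-3 + 3))) = -((10 + 9) + 82*(1**2*(-3 + 3))) = -(19 + 82*(1*0)) = -(19 + 82*0) = -(19 + 0) = -1*19 = -19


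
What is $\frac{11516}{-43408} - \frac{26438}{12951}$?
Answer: $- \frac{324191105}{140544252} \approx -2.3067$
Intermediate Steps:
$\frac{11516}{-43408} - \frac{26438}{12951} = 11516 \left(- \frac{1}{43408}\right) - \frac{26438}{12951} = - \frac{2879}{10852} - \frac{26438}{12951} = - \frac{324191105}{140544252}$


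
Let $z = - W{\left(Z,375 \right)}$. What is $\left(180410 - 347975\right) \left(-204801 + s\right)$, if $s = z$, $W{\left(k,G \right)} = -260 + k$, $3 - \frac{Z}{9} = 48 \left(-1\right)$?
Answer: $34350825000$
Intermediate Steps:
$Z = 459$ ($Z = 27 - 9 \cdot 48 \left(-1\right) = 27 - -432 = 27 + 432 = 459$)
$z = -199$ ($z = - (-260 + 459) = \left(-1\right) 199 = -199$)
$s = -199$
$\left(180410 - 347975\right) \left(-204801 + s\right) = \left(180410 - 347975\right) \left(-204801 - 199\right) = \left(180410 - 347975\right) \left(-205000\right) = \left(-167565\right) \left(-205000\right) = 34350825000$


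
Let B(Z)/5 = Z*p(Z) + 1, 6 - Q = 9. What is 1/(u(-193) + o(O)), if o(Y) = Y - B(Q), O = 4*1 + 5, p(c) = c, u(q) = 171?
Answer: 1/130 ≈ 0.0076923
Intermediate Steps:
Q = -3 (Q = 6 - 1*9 = 6 - 9 = -3)
B(Z) = 5 + 5*Z² (B(Z) = 5*(Z*Z + 1) = 5*(Z² + 1) = 5*(1 + Z²) = 5 + 5*Z²)
O = 9 (O = 4 + 5 = 9)
o(Y) = -50 + Y (o(Y) = Y - (5 + 5*(-3)²) = Y - (5 + 5*9) = Y - (5 + 45) = Y - 1*50 = Y - 50 = -50 + Y)
1/(u(-193) + o(O)) = 1/(171 + (-50 + 9)) = 1/(171 - 41) = 1/130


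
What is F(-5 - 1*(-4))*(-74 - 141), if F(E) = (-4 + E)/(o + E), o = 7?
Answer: 1075/6 ≈ 179.17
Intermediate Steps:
F(E) = (-4 + E)/(7 + E)
F(-5 - 1*(-4))*(-74 - 141) = ((-4 + (-5 - 1*(-4)))/(7 + (-5 - 1*(-4))))*(-74 - 141) = ((-4 + (-5 + 4))/(7 + (-5 + 4)))*(-215) = ((-4 - 1)/(7 - 1))*(-215) = (-5/6)*(-215) = ((⅙)*(-5))*(-215) = -⅚*(-215) = 1075/6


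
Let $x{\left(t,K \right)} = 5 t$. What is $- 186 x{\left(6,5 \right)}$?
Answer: $-5580$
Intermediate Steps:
$- 186 x{\left(6,5 \right)} = - 186 \cdot 5 \cdot 6 = \left(-186\right) 30 = -5580$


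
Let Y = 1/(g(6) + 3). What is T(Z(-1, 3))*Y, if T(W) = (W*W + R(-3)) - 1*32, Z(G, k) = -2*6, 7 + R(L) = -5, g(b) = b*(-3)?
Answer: -20/3 ≈ -6.6667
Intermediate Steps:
g(b) = -3*b
R(L) = -12 (R(L) = -7 - 5 = -12)
Z(G, k) = -12
T(W) = -44 + W**2 (T(W) = (W*W - 12) - 1*32 = (W**2 - 12) - 32 = (-12 + W**2) - 32 = -44 + W**2)
Y = -1/15 (Y = 1/(-3*6 + 3) = 1/(-18 + 3) = 1/(-15) = -1/15 ≈ -0.066667)
T(Z(-1, 3))*Y = (-44 + (-12)**2)*(-1/15) = (-44 + 144)*(-1/15) = 100*(-1/15) = -20/3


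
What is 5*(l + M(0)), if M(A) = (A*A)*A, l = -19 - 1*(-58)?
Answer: 195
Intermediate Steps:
l = 39 (l = -19 + 58 = 39)
M(A) = A³ (M(A) = A²*A = A³)
5*(l + M(0)) = 5*(39 + 0³) = 5*(39 + 0) = 5*39 = 195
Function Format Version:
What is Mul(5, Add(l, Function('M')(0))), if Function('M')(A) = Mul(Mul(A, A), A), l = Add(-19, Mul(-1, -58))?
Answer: 195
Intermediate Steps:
l = 39 (l = Add(-19, 58) = 39)
Function('M')(A) = Pow(A, 3) (Function('M')(A) = Mul(Pow(A, 2), A) = Pow(A, 3))
Mul(5, Add(l, Function('M')(0))) = Mul(5, Add(39, Pow(0, 3))) = Mul(5, Add(39, 0)) = Mul(5, 39) = 195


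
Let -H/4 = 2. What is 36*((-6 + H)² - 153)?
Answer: 1548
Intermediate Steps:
H = -8 (H = -4*2 = -8)
36*((-6 + H)² - 153) = 36*((-6 - 8)² - 153) = 36*((-14)² - 153) = 36*(196 - 153) = 36*43 = 1548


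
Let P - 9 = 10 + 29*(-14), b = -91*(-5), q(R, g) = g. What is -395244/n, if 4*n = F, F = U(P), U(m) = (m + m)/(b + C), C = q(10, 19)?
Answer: 41632368/43 ≈ 9.6820e+5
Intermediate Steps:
C = 19
b = 455
P = -387 (P = 9 + (10 + 29*(-14)) = 9 + (10 - 406) = 9 - 396 = -387)
U(m) = m/237 (U(m) = (m + m)/(455 + 19) = (2*m)/474 = (2*m)*(1/474) = m/237)
F = -129/79 (F = (1/237)*(-387) = -129/79 ≈ -1.6329)
n = -129/316 (n = (1/4)*(-129/79) = -129/316 ≈ -0.40823)
-395244/n = -395244/(-129/316) = -395244*(-316/129) = 41632368/43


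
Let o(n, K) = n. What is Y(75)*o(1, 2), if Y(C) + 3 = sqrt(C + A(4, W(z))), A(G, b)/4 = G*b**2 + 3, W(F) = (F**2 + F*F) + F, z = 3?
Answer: -3 + sqrt(7143) ≈ 81.516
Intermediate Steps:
W(F) = F + 2*F**2 (W(F) = (F**2 + F**2) + F = 2*F**2 + F = F + 2*F**2)
A(G, b) = 12 + 4*G*b**2 (A(G, b) = 4*(G*b**2 + 3) = 4*(3 + G*b**2) = 12 + 4*G*b**2)
Y(C) = -3 + sqrt(7068 + C) (Y(C) = -3 + sqrt(C + (12 + 4*4*(3*(1 + 2*3))**2)) = -3 + sqrt(C + (12 + 4*4*(3*(1 + 6))**2)) = -3 + sqrt(C + (12 + 4*4*(3*7)**2)) = -3 + sqrt(C + (12 + 4*4*21**2)) = -3 + sqrt(C + (12 + 4*4*441)) = -3 + sqrt(C + (12 + 7056)) = -3 + sqrt(C + 7068) = -3 + sqrt(7068 + C))
Y(75)*o(1, 2) = (-3 + sqrt(7068 + 75))*1 = (-3 + sqrt(7143))*1 = -3 + sqrt(7143)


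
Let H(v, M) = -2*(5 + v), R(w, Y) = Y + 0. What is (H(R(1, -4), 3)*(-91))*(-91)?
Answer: -16562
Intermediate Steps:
R(w, Y) = Y
H(v, M) = -10 - 2*v
(H(R(1, -4), 3)*(-91))*(-91) = ((-10 - 2*(-4))*(-91))*(-91) = ((-10 + 8)*(-91))*(-91) = -2*(-91)*(-91) = 182*(-91) = -16562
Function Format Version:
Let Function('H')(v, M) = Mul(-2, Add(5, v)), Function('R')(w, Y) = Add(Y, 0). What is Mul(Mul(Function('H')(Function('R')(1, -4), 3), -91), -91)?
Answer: -16562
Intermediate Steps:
Function('R')(w, Y) = Y
Function('H')(v, M) = Add(-10, Mul(-2, v))
Mul(Mul(Function('H')(Function('R')(1, -4), 3), -91), -91) = Mul(Mul(Add(-10, Mul(-2, -4)), -91), -91) = Mul(Mul(Add(-10, 8), -91), -91) = Mul(Mul(-2, -91), -91) = Mul(182, -91) = -16562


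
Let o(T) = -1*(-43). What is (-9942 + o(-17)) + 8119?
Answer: -1780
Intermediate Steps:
o(T) = 43
(-9942 + o(-17)) + 8119 = (-9942 + 43) + 8119 = -9899 + 8119 = -1780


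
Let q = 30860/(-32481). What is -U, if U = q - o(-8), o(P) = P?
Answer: -228988/32481 ≈ -7.0499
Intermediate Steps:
q = -30860/32481 (q = 30860*(-1/32481) = -30860/32481 ≈ -0.95009)
U = 228988/32481 (U = -30860/32481 - 1*(-8) = -30860/32481 + 8 = 228988/32481 ≈ 7.0499)
-U = -1*228988/32481 = -228988/32481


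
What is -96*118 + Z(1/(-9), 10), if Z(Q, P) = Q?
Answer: -101953/9 ≈ -11328.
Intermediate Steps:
-96*118 + Z(1/(-9), 10) = -96*118 + 1/(-9) = -11328 - ⅑ = -101953/9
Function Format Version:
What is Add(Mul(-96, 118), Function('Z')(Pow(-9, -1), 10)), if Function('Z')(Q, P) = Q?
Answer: Rational(-101953, 9) ≈ -11328.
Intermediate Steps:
Add(Mul(-96, 118), Function('Z')(Pow(-9, -1), 10)) = Add(Mul(-96, 118), Pow(-9, -1)) = Add(-11328, Rational(-1, 9)) = Rational(-101953, 9)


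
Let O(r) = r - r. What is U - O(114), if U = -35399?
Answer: -35399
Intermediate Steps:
O(r) = 0
U - O(114) = -35399 - 1*0 = -35399 + 0 = -35399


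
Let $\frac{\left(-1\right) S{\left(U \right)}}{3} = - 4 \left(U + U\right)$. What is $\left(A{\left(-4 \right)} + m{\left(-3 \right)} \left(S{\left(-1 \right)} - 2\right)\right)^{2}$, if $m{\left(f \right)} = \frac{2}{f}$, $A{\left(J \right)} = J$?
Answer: $\frac{1600}{9} \approx 177.78$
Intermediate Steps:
$S{\left(U \right)} = 24 U$ ($S{\left(U \right)} = - 3 \left(- 4 \left(U + U\right)\right) = - 3 \left(- 4 \cdot 2 U\right) = - 3 \left(- 8 U\right) = 24 U$)
$\left(A{\left(-4 \right)} + m{\left(-3 \right)} \left(S{\left(-1 \right)} - 2\right)\right)^{2} = \left(-4 + \frac{2}{-3} \left(24 \left(-1\right) - 2\right)\right)^{2} = \left(-4 + 2 \left(- \frac{1}{3}\right) \left(-24 - 2\right)\right)^{2} = \left(-4 - - \frac{52}{3}\right)^{2} = \left(-4 + \frac{52}{3}\right)^{2} = \left(\frac{40}{3}\right)^{2} = \frac{1600}{9}$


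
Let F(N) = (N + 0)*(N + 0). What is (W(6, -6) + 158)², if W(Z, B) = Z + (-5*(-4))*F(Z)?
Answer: 781456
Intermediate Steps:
F(N) = N² (F(N) = N*N = N²)
W(Z, B) = Z + 20*Z² (W(Z, B) = Z + (-5*(-4))*Z² = Z + 20*Z²)
(W(6, -6) + 158)² = (6*(1 + 20*6) + 158)² = (6*(1 + 120) + 158)² = (6*121 + 158)² = (726 + 158)² = 884² = 781456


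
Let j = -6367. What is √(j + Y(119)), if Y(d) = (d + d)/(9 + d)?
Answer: I*√407369/8 ≈ 79.782*I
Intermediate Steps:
Y(d) = 2*d/(9 + d) (Y(d) = (2*d)/(9 + d) = 2*d/(9 + d))
√(j + Y(119)) = √(-6367 + 2*119/(9 + 119)) = √(-6367 + 2*119/128) = √(-6367 + 2*119*(1/128)) = √(-6367 + 119/64) = √(-407369/64) = I*√407369/8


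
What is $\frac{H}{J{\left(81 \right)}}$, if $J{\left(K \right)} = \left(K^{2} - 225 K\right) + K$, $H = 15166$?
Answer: $- \frac{15166}{11583} \approx -1.3093$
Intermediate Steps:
$J{\left(K \right)} = K^{2} - 224 K$
$\frac{H}{J{\left(81 \right)}} = \frac{15166}{81 \left(-224 + 81\right)} = \frac{15166}{81 \left(-143\right)} = \frac{15166}{-11583} = 15166 \left(- \frac{1}{11583}\right) = - \frac{15166}{11583}$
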